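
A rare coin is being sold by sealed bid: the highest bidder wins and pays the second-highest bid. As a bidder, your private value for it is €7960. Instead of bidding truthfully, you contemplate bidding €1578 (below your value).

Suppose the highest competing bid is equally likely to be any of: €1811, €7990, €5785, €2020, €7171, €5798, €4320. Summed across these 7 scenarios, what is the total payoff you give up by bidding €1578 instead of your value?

€20855

The deviation costs you only when the competing bid falls strictly between €1578 and €7960; elsewhere both bids give the same outcome.
€1811: truthful payoff €6149, deviation payoff €0 → loss €6149.
€7990: outcomes coincide → loss €0.
€5785: truthful payoff €2175, deviation payoff €0 → loss €2175.
€2020: truthful payoff €5940, deviation payoff €0 → loss €5940.
€7171: truthful payoff €789, deviation payoff €0 → loss €789.
€5798: truthful payoff €2162, deviation payoff €0 → loss €2162.
€4320: truthful payoff €3640, deviation payoff €0 → loss €3640.
Total loss = €6149 + €2175 + €5940 + €789 + €2162 + €3640 = €20855.
In a second-price auction your bid sets only whether you win, not what you pay, so bidding your true value is weakly dominant.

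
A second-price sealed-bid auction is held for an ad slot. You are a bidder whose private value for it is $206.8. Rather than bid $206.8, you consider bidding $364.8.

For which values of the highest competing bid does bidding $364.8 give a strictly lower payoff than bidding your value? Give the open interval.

If the competing bid is below $206.8, both bids win at the same price — no difference.
If it is above $364.8, both bids lose — no difference.
If it lies strictly between $206.8 and $364.8, bidding your value loses (payoff 0) while bidding $364.8 wins at a price above your value (payoff negative).
So the deviation strictly hurts on the open interval ($206.8, $364.8).

($206.8, $364.8)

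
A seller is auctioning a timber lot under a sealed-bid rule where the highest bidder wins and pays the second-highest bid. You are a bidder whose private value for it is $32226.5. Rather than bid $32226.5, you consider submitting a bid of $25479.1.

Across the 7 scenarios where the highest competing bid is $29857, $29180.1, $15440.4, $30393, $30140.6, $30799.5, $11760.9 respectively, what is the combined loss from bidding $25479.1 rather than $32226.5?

$10762.3

The deviation costs you only when the competing bid falls strictly between $25479.1 and $32226.5; elsewhere both bids give the same outcome.
$29857: truthful payoff $2369.5, deviation payoff $0 → loss $2369.5.
$29180.1: truthful payoff $3046.4, deviation payoff $0 → loss $3046.4.
$15440.4: outcomes coincide → loss $0.
$30393: truthful payoff $1833.5, deviation payoff $0 → loss $1833.5.
$30140.6: truthful payoff $2085.9, deviation payoff $0 → loss $2085.9.
$30799.5: truthful payoff $1427, deviation payoff $0 → loss $1427.
$11760.9: outcomes coincide → loss $0.
Total loss = $2369.5 + $3046.4 + $1833.5 + $2085.9 + $1427 = $10762.3.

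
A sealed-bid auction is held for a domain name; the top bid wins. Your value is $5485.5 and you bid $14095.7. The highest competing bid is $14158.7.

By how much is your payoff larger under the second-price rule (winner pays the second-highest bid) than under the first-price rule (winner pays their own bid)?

$0

Your bid $14095.7 is below $14158.7, so you lose under either rule.
Payoff is $0 in both cases; difference = $0.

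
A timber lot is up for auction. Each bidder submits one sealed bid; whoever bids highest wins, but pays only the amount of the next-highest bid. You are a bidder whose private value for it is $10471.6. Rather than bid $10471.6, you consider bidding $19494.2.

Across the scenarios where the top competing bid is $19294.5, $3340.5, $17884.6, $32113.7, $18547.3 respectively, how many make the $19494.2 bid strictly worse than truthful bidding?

3

The deviation hurts exactly when the highest competing bid lies strictly between $10471.6 and $19494.2 — overbidding then wins at a price above your value.
$19294.5: inside the interval → strictly worse (loss $8822.9).
$3340.5: below both → same outcome either way.
$17884.6: inside the interval → strictly worse (loss $7413).
$32113.7: above both → same outcome either way.
$18547.3: inside the interval → strictly worse (loss $8075.7).
Count: 3.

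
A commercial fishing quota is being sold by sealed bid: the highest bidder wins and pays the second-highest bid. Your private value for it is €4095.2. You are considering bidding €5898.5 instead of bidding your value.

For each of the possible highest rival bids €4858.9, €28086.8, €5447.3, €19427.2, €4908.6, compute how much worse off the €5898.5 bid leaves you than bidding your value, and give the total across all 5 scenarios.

€2929.2

The deviation costs you only when the competing bid falls strictly between €4095.2 and €5898.5; elsewhere both bids give the same outcome.
€4858.9: truthful payoff €0, deviation payoff −€763.7 → loss €763.7.
€28086.8: outcomes coincide → loss €0.
€5447.3: truthful payoff €0, deviation payoff −€1352.1 → loss €1352.1.
€19427.2: outcomes coincide → loss €0.
€4908.6: truthful payoff €0, deviation payoff −€813.4 → loss €813.4.
Total loss = €763.7 + €1352.1 + €813.4 = €2929.2.
In a second-price auction your bid sets only whether you win, not what you pay, so bidding your true value is weakly dominant.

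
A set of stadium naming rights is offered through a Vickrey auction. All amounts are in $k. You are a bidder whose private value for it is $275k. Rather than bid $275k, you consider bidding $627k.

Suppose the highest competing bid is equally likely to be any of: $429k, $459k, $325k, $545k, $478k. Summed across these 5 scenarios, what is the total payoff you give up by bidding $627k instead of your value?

$861k

The deviation costs you only when the competing bid falls strictly between $275k and $627k; elsewhere both bids give the same outcome.
$429k: truthful payoff $0k, deviation payoff −$154k → loss $154k.
$459k: truthful payoff $0k, deviation payoff −$184k → loss $184k.
$325k: truthful payoff $0k, deviation payoff −$50k → loss $50k.
$545k: truthful payoff $0k, deviation payoff −$270k → loss $270k.
$478k: truthful payoff $0k, deviation payoff −$203k → loss $203k.
Total loss = $154k + $184k + $50k + $270k + $203k = $861k.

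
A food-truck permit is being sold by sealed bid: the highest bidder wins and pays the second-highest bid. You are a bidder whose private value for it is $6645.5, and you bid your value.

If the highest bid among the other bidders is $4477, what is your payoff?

$2168.5

Your bid $6645.5 exceeds the highest competing bid $4477, so you win.
In a second-price auction the winner pays the second-highest bid, $4477.
Payoff = value − price = $6645.5 − $4477 = $2168.5.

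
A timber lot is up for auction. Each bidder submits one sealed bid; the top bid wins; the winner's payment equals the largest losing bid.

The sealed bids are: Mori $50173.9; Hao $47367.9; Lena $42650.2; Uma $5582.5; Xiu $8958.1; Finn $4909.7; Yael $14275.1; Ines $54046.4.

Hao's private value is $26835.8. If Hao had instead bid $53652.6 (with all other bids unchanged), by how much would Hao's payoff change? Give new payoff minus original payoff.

$0

The highest bid among the other bidders is $54046.4; Hao's bid doesn't change that.
Original bid $47367.9: Hao is not highest (top rival bid is $54046.4); payoff $0.
Alternative bid $53652.6: Hao is not highest (top rival bid is $54046.4); payoff $0.
Change in payoff = $0 − ($0) = $0.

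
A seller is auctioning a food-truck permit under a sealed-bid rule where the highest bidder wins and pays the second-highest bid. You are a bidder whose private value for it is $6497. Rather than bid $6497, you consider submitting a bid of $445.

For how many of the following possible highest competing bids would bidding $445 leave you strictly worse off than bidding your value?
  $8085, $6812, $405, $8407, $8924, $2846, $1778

2

The deviation hurts exactly when the highest competing bid lies strictly between $445 and $6497 — underbidding then forfeits a profitable win.
$8085: above both → same outcome either way.
$6812: above both → same outcome either way.
$405: below both → same outcome either way.
$8407: above both → same outcome either way.
$8924: above both → same outcome either way.
$2846: inside the interval → strictly worse (loss $3651).
$1778: inside the interval → strictly worse (loss $4719).
Count: 2.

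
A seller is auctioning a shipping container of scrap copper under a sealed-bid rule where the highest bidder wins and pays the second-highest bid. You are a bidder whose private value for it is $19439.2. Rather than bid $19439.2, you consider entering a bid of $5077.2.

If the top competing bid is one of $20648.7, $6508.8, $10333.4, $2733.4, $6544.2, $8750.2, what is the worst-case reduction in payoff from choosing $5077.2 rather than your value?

$12930.4

$20648.7: same outcome either way → loss $0.
$6508.8: truthful gives $12930.4, deviation gives $0 → loss $12930.4.
$10333.4: truthful gives $9105.8, deviation gives $0 → loss $9105.8.
$2733.4: same outcome either way → loss $0.
$6544.2: truthful gives $12895, deviation gives $0 → loss $12895.
$8750.2: truthful gives $10689, deviation gives $0 → loss $10689.
Maximum loss: $12930.4.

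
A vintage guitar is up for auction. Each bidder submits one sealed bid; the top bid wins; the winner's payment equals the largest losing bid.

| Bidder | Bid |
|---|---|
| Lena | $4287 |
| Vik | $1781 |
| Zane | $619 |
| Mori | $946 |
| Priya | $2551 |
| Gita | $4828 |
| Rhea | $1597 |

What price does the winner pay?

Highest bid: Gita at $4828, so Gita wins.
Second-highest bid: Lena at $4287 — that is the price the winner pays.

$4287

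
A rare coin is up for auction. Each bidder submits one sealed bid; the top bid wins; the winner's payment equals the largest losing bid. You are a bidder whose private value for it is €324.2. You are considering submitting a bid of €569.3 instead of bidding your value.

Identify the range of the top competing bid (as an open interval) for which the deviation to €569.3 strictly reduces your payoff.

If the competing bid is below €324.2, both bids win at the same price — no difference.
If it is above €569.3, both bids lose — no difference.
If it lies strictly between €324.2 and €569.3, bidding your value loses (payoff 0) while bidding €569.3 wins at a price above your value (payoff negative).
So the deviation strictly hurts on the open interval (€324.2, €569.3).

(€324.2, €569.3)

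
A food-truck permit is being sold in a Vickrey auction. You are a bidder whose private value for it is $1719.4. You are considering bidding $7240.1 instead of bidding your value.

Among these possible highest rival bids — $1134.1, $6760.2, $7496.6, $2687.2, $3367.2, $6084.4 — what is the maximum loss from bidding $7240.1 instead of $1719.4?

$5040.8

$1134.1: same outcome either way → loss $0.
$6760.2: truthful gives $0, deviation gives −$5040.8 → loss $5040.8.
$7496.6: same outcome either way → loss $0.
$2687.2: truthful gives $0, deviation gives −$967.8 → loss $967.8.
$3367.2: truthful gives $0, deviation gives −$1647.8 → loss $1647.8.
$6084.4: truthful gives $0, deviation gives −$4365 → loss $4365.
Maximum loss: $5040.8.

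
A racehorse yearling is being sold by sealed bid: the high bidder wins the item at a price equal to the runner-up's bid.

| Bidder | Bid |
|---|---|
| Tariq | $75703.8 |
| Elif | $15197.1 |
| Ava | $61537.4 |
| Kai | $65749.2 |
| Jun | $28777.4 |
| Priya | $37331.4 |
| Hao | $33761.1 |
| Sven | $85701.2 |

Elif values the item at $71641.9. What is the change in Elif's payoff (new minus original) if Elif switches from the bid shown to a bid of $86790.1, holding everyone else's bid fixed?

The highest bid among the other bidders is $85701.2; Elif's bid doesn't change that.
Original bid $15197.1: Elif is not highest (top rival bid is $85701.2); payoff $0.
Alternative bid $86790.1: Elif is highest, pays the top rival bid $85701.2; payoff $71641.9 − $85701.2 = −$14059.3.
Change in payoff = −$14059.3 − ($0) = −$14059.3.

−$14059.3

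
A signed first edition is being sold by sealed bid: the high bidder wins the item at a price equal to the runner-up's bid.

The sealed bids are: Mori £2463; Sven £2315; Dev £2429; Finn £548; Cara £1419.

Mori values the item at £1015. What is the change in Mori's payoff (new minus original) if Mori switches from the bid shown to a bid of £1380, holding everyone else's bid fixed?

The highest bid among the other bidders is £2429; Mori's bid doesn't change that.
Original bid £2463: Mori is highest, pays the top rival bid £2429; payoff £1015 − £2429 = −£1414.
Alternative bid £1380: Mori is not highest (top rival bid is £2429); payoff £0.
Change in payoff = £0 − (−£1414) = £1414.

£1414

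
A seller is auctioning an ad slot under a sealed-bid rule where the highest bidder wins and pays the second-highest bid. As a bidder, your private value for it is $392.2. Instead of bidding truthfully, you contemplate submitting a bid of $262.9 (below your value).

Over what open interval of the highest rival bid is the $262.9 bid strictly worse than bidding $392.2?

If the competing bid is below $262.9, both bids win at the same price — no difference.
If it is above $392.2, both bids lose — no difference.
If it lies strictly between $262.9 and $392.2, bidding your value wins at a price below your value (positive payoff) while bidding $262.9 loses (payoff 0).
So the deviation strictly hurts on the open interval ($262.9, $392.2).

($262.9, $392.2)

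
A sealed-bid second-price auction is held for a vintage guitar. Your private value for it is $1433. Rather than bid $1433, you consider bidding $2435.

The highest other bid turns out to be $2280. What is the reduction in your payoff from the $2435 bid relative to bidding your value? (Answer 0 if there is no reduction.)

$847

Bidding your value $1433: you lose (since $1433 < $2280). Payoff $0.
Bidding $2435: you win and pay $2280. Payoff $1433 − $2280 = −$847.
The competing bid $2280 lies between your value and your inflated bid, so overbidding wins an item priced above your value.
Loss from deviating = $0 − (−$847) = $847.
Because the price is fixed by the runner-up's bid, deviating from your value can only change a good outcome into a bad one — never the reverse.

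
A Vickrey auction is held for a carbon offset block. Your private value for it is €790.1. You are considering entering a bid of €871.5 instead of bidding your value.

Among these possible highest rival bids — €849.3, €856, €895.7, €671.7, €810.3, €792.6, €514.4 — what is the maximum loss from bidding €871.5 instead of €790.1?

€65.9

€849.3: truthful gives €0, deviation gives −€59.2 → loss €59.2.
€856: truthful gives €0, deviation gives −€65.9 → loss €65.9.
€895.7: same outcome either way → loss €0.
€671.7: same outcome either way → loss €0.
€810.3: truthful gives €0, deviation gives −€20.2 → loss €20.2.
€792.6: truthful gives €0, deviation gives −€2.5 → loss €2.5.
€514.4: same outcome either way → loss €0.
Maximum loss: €65.9.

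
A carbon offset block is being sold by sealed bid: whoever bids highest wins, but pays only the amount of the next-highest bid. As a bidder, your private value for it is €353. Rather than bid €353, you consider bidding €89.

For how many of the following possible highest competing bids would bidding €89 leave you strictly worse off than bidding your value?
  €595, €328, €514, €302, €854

The deviation hurts exactly when the highest competing bid lies strictly between €89 and €353 — underbidding then forfeits a profitable win.
€595: above both → same outcome either way.
€328: inside the interval → strictly worse (loss €25).
€514: above both → same outcome either way.
€302: inside the interval → strictly worse (loss €51).
€854: above both → same outcome either way.
Count: 2.

2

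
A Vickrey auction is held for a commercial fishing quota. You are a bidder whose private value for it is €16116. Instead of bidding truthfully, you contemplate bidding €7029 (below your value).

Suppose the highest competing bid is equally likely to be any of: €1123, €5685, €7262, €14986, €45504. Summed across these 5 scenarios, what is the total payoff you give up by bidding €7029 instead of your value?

€9984

The deviation costs you only when the competing bid falls strictly between €7029 and €16116; elsewhere both bids give the same outcome.
€1123: outcomes coincide → loss €0.
€5685: outcomes coincide → loss €0.
€7262: truthful payoff €8854, deviation payoff €0 → loss €8854.
€14986: truthful payoff €1130, deviation payoff €0 → loss €1130.
€45504: outcomes coincide → loss €0.
Total loss = €8854 + €1130 = €9984.
Because the price is fixed by the runner-up's bid, deviating from your value can only change a good outcome into a bad one — never the reverse.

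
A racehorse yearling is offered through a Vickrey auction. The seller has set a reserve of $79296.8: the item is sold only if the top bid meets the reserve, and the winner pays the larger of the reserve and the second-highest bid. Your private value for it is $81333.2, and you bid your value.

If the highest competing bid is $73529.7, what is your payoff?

$2036.4

Your bid $81333.2 is the highest and exceeds the reserve.
Price = max(second-highest bid, reserve) = max($73529.7, $79296.8) = $79296.8.
Payoff = $81333.2 − $79296.8 = $2036.4.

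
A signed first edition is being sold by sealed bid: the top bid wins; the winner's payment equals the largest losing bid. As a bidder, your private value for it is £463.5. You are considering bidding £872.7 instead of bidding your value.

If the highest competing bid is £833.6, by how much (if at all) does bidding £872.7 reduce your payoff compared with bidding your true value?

£370.1

Bidding your value £463.5: you lose (since £463.5 < £833.6). Payoff £0.
Bidding £872.7: you win and pay £833.6. Payoff £463.5 − £833.6 = −£370.1.
The competing bid £833.6 lies between your value and your inflated bid, so overbidding wins an item priced above your value.
Loss from deviating = £0 − (−£370.1) = £370.1.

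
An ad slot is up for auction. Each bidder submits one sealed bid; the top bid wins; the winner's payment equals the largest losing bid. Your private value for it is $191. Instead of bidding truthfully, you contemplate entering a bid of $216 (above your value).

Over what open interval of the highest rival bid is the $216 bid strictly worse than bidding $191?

If the competing bid is below $191, both bids win at the same price — no difference.
If it is above $216, both bids lose — no difference.
If it lies strictly between $191 and $216, bidding your value loses (payoff 0) while bidding $216 wins at a price above your value (payoff negative).
So the deviation strictly hurts on the open interval ($191, $216).

($191, $216)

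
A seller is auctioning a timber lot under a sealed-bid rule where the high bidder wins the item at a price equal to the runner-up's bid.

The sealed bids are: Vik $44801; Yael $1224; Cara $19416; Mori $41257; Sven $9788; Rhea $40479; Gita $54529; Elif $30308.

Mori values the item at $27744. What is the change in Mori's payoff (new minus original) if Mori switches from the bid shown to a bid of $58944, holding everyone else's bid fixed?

−$26785

The highest bid among the other bidders is $54529; Mori's bid doesn't change that.
Original bid $41257: Mori is not highest (top rival bid is $54529); payoff $0.
Alternative bid $58944: Mori is highest, pays the top rival bid $54529; payoff $27744 − $54529 = −$26785.
Change in payoff = −$26785 − ($0) = −$26785.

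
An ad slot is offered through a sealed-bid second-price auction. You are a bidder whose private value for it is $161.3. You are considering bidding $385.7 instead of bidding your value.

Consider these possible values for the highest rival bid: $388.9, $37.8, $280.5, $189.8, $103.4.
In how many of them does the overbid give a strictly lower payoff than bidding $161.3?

The deviation hurts exactly when the highest competing bid lies strictly between $161.3 and $385.7 — overbidding then wins at a price above your value.
$388.9: above both → same outcome either way.
$37.8: below both → same outcome either way.
$280.5: inside the interval → strictly worse (loss $119.2).
$189.8: inside the interval → strictly worse (loss $28.5).
$103.4: below both → same outcome either way.
Count: 2.

2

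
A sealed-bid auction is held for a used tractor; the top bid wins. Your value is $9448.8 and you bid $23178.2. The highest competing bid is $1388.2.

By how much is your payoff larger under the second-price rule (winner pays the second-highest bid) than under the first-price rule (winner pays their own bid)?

You have the highest bid, so you win under either rule.
Second-price: pay $1388.2 → payoff $8060.6.
First-price: pay your own bid $23178.2 → payoff −$13729.4.
Difference = $8060.6 − (−$13729.4) = $21790.

$21790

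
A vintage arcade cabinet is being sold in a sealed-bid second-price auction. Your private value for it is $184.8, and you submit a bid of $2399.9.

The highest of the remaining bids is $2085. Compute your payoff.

Your bid $2399.9 exceeds the highest competing bid $2085, so you win.
In a second-price auction the winner pays the second-highest bid, $2085.
Payoff = value − price = $184.8 − $2085 = −$1900.2.

−$1900.2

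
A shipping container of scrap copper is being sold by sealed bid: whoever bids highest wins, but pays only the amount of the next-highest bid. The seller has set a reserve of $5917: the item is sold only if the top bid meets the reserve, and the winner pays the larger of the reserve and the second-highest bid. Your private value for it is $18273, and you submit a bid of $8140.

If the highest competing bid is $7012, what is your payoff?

$11261

Your bid $8140 is the highest and exceeds the reserve.
Price = max(second-highest bid, reserve) = max($7012, $5917) = $7012.
Payoff = $18273 − $7012 = $11261.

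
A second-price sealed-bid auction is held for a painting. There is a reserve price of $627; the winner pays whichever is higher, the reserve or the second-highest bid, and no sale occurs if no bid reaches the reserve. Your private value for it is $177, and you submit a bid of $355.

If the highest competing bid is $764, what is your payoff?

$0

Your bid $355 is below the highest competing bid $764, so you lose. Payoff $0.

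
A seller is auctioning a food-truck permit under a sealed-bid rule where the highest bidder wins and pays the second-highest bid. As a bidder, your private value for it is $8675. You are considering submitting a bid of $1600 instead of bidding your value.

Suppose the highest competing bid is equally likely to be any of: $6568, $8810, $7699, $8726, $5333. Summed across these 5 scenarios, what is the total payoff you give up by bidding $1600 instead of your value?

The deviation costs you only when the competing bid falls strictly between $1600 and $8675; elsewhere both bids give the same outcome.
$6568: truthful payoff $2107, deviation payoff $0 → loss $2107.
$8810: outcomes coincide → loss $0.
$7699: truthful payoff $976, deviation payoff $0 → loss $976.
$8726: outcomes coincide → loss $0.
$5333: truthful payoff $3342, deviation payoff $0 → loss $3342.
Total loss = $2107 + $976 + $3342 = $6425.
Truthful bidding weakly dominates here: raising your bid can only win items priced above your value, and lowering it can only forfeit items priced below.

$6425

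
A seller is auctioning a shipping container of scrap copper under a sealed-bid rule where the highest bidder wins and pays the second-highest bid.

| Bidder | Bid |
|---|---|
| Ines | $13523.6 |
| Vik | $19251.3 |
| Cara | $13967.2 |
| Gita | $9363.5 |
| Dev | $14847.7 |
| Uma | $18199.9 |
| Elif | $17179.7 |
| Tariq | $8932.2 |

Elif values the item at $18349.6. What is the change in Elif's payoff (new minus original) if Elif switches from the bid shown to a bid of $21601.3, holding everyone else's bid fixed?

−$901.7

The highest bid among the other bidders is $19251.3; Elif's bid doesn't change that.
Original bid $17179.7: Elif is not highest (top rival bid is $19251.3); payoff $0.
Alternative bid $21601.3: Elif is highest, pays the top rival bid $19251.3; payoff $18349.6 − $19251.3 = −$901.7.
Change in payoff = −$901.7 − ($0) = −$901.7.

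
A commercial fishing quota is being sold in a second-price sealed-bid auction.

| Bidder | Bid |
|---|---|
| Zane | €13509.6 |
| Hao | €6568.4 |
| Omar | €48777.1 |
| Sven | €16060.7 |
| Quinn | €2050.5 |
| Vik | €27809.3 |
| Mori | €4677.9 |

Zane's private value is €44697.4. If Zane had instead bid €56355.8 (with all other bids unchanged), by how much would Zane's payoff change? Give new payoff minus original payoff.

−€4079.7

The highest bid among the other bidders is €48777.1; Zane's bid doesn't change that.
Original bid €13509.6: Zane is not highest (top rival bid is €48777.1); payoff €0.
Alternative bid €56355.8: Zane is highest, pays the top rival bid €48777.1; payoff €44697.4 − €48777.1 = −€4079.7.
Change in payoff = −€4079.7 − (€0) = −€4079.7.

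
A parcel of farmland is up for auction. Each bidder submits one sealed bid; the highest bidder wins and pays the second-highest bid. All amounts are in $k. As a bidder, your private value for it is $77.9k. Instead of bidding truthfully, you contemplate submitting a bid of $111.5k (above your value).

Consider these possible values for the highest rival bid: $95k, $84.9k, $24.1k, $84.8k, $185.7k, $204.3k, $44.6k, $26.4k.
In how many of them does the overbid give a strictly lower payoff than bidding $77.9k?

3

The deviation hurts exactly when the highest competing bid lies strictly between $77.9k and $111.5k — overbidding then wins at a price above your value.
$95k: inside the interval → strictly worse (loss $17.1k).
$84.9k: inside the interval → strictly worse (loss $7k).
$24.1k: below both → same outcome either way.
$84.8k: inside the interval → strictly worse (loss $6.9k).
$185.7k: above both → same outcome either way.
$204.3k: above both → same outcome either way.
$44.6k: below both → same outcome either way.
$26.4k: below both → same outcome either way.
Count: 3.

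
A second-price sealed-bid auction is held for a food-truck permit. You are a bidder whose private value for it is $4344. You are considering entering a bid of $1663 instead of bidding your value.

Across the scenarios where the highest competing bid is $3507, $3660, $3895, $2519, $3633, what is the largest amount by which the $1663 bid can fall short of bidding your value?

$1825

$3507: truthful gives $837, deviation gives $0 → loss $837.
$3660: truthful gives $684, deviation gives $0 → loss $684.
$3895: truthful gives $449, deviation gives $0 → loss $449.
$2519: truthful gives $1825, deviation gives $0 → loss $1825.
$3633: truthful gives $711, deviation gives $0 → loss $711.
Maximum loss: $1825.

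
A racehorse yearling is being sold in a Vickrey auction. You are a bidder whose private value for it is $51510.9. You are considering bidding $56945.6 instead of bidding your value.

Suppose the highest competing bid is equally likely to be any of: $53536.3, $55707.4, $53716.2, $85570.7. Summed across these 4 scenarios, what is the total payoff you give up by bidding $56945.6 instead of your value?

The deviation costs you only when the competing bid falls strictly between $51510.9 and $56945.6; elsewhere both bids give the same outcome.
$53536.3: truthful payoff $0, deviation payoff −$2025.4 → loss $2025.4.
$55707.4: truthful payoff $0, deviation payoff −$4196.5 → loss $4196.5.
$53716.2: truthful payoff $0, deviation payoff −$2205.3 → loss $2205.3.
$85570.7: outcomes coincide → loss $0.
Total loss = $2025.4 + $4196.5 + $2205.3 = $8427.2.

$8427.2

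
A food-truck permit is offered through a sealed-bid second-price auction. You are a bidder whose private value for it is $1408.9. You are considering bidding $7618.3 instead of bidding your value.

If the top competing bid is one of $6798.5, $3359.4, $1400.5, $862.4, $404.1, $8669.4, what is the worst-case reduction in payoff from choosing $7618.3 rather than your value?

$6798.5: truthful gives $0, deviation gives −$5389.6 → loss $5389.6.
$3359.4: truthful gives $0, deviation gives −$1950.5 → loss $1950.5.
$1400.5: same outcome either way → loss $0.
$862.4: same outcome either way → loss $0.
$404.1: same outcome either way → loss $0.
$8669.4: same outcome either way → loss $0.
Maximum loss: $5389.6.

$5389.6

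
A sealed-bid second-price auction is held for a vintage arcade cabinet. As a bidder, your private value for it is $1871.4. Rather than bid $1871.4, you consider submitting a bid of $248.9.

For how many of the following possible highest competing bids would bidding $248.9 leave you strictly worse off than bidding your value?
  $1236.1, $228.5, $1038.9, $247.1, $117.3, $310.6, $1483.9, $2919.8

The deviation hurts exactly when the highest competing bid lies strictly between $248.9 and $1871.4 — underbidding then forfeits a profitable win.
$1236.1: inside the interval → strictly worse (loss $635.3).
$228.5: below both → same outcome either way.
$1038.9: inside the interval → strictly worse (loss $832.5).
$247.1: below both → same outcome either way.
$117.3: below both → same outcome either way.
$310.6: inside the interval → strictly worse (loss $1560.8).
$1483.9: inside the interval → strictly worse (loss $387.5).
$2919.8: above both → same outcome either way.
Count: 4.

4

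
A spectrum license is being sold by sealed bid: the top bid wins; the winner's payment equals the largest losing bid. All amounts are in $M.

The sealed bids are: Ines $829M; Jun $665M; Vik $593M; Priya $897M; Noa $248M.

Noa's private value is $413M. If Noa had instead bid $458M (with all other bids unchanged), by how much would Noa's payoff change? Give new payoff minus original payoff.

The highest bid among the other bidders is $897M; Noa's bid doesn't change that.
Original bid $248M: Noa is not highest (top rival bid is $897M); payoff $0M.
Alternative bid $458M: Noa is not highest (top rival bid is $897M); payoff $0M.
Change in payoff = $0M − ($0M) = $0M.

$0M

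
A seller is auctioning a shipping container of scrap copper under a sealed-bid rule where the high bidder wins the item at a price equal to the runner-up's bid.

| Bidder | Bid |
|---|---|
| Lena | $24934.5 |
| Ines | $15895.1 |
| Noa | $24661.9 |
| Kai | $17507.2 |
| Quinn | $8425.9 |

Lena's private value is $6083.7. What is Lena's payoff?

Highest bid: Lena at $24934.5, so Lena wins.
Second-highest bid: Noa at $24661.9 — that is the price the winner pays.
Lena's payoff = value − price = $6083.7 − $24661.9 = −$18578.2.

−$18578.2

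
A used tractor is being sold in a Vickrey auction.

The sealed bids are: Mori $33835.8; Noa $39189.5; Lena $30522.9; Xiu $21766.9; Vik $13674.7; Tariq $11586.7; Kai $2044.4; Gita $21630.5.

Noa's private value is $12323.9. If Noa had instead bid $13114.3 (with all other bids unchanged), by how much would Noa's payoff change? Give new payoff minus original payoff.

$21511.9

The highest bid among the other bidders is $33835.8; Noa's bid doesn't change that.
Original bid $39189.5: Noa is highest, pays the top rival bid $33835.8; payoff $12323.9 − $33835.8 = −$21511.9.
Alternative bid $13114.3: Noa is not highest (top rival bid is $33835.8); payoff $0.
Change in payoff = $0 − (−$21511.9) = $21511.9.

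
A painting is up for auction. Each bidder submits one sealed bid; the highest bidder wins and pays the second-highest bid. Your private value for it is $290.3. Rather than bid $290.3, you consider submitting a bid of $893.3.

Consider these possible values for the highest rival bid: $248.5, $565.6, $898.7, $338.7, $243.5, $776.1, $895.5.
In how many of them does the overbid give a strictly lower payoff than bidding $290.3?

3

The deviation hurts exactly when the highest competing bid lies strictly between $290.3 and $893.3 — overbidding then wins at a price above your value.
$248.5: below both → same outcome either way.
$565.6: inside the interval → strictly worse (loss $275.3).
$898.7: above both → same outcome either way.
$338.7: inside the interval → strictly worse (loss $48.4).
$243.5: below both → same outcome either way.
$776.1: inside the interval → strictly worse (loss $485.8).
$895.5: above both → same outcome either way.
Count: 3.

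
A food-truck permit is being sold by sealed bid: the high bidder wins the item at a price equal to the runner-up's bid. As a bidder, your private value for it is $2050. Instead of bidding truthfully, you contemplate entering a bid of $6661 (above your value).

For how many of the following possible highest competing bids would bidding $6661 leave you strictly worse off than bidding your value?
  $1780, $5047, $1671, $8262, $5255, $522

The deviation hurts exactly when the highest competing bid lies strictly between $2050 and $6661 — overbidding then wins at a price above your value.
$1780: below both → same outcome either way.
$5047: inside the interval → strictly worse (loss $2997).
$1671: below both → same outcome either way.
$8262: above both → same outcome either way.
$5255: inside the interval → strictly worse (loss $3205).
$522: below both → same outcome either way.
Count: 2.

2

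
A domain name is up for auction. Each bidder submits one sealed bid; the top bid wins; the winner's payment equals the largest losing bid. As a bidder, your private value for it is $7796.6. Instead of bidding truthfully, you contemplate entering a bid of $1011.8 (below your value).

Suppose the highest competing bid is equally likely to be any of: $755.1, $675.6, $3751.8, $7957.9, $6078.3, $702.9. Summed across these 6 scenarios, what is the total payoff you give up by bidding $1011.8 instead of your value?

The deviation costs you only when the competing bid falls strictly between $1011.8 and $7796.6; elsewhere both bids give the same outcome.
$755.1: outcomes coincide → loss $0.
$675.6: outcomes coincide → loss $0.
$3751.8: truthful payoff $4044.8, deviation payoff $0 → loss $4044.8.
$7957.9: outcomes coincide → loss $0.
$6078.3: truthful payoff $1718.3, deviation payoff $0 → loss $1718.3.
$702.9: outcomes coincide → loss $0.
Total loss = $4044.8 + $1718.3 = $5763.1.

$5763.1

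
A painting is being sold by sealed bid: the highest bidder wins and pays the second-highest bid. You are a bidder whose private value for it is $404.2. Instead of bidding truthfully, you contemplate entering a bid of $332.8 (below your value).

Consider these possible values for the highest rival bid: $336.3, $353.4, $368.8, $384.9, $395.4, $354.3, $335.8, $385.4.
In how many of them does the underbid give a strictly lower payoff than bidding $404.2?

8

The deviation hurts exactly when the highest competing bid lies strictly between $332.8 and $404.2 — underbidding then forfeits a profitable win.
$336.3: inside the interval → strictly worse (loss $67.9).
$353.4: inside the interval → strictly worse (loss $50.8).
$368.8: inside the interval → strictly worse (loss $35.4).
$384.9: inside the interval → strictly worse (loss $19.3).
$395.4: inside the interval → strictly worse (loss $8.8).
$354.3: inside the interval → strictly worse (loss $49.9).
$335.8: inside the interval → strictly worse (loss $68.4).
$385.4: inside the interval → strictly worse (loss $18.8).
Count: 8.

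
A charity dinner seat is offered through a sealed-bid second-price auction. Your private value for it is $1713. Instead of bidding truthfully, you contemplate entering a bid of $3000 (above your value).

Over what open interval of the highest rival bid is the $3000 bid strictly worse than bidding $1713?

($1713, $3000)

If the competing bid is below $1713, both bids win at the same price — no difference.
If it is above $3000, both bids lose — no difference.
If it lies strictly between $1713 and $3000, bidding your value loses (payoff 0) while bidding $3000 wins at a price above your value (payoff negative).
So the deviation strictly hurts on the open interval ($1713, $3000).
Because the price is fixed by the runner-up's bid, deviating from your value can only change a good outcome into a bad one — never the reverse.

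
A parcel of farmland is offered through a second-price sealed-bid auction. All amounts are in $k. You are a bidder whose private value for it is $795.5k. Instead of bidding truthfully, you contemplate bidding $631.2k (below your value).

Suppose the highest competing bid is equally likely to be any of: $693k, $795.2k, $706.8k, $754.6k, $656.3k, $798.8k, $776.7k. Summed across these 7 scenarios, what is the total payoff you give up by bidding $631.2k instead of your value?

The deviation costs you only when the competing bid falls strictly between $631.2k and $795.5k; elsewhere both bids give the same outcome.
$693k: truthful payoff $102.5k, deviation payoff $0k → loss $102.5k.
$795.2k: truthful payoff $0.3k, deviation payoff $0k → loss $0.3k.
$706.8k: truthful payoff $88.7k, deviation payoff $0k → loss $88.7k.
$754.6k: truthful payoff $40.9k, deviation payoff $0k → loss $40.9k.
$656.3k: truthful payoff $139.2k, deviation payoff $0k → loss $139.2k.
$798.8k: outcomes coincide → loss $0k.
$776.7k: truthful payoff $18.8k, deviation payoff $0k → loss $18.8k.
Total loss = $102.5k + $0.3k + $88.7k + $40.9k + $139.2k + $18.8k = $390.4k.

$390.4k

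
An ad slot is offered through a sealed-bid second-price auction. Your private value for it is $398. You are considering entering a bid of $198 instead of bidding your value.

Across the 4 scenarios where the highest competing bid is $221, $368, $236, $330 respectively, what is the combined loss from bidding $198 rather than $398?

The deviation costs you only when the competing bid falls strictly between $198 and $398; elsewhere both bids give the same outcome.
$221: truthful payoff $177, deviation payoff $0 → loss $177.
$368: truthful payoff $30, deviation payoff $0 → loss $30.
$236: truthful payoff $162, deviation payoff $0 → loss $162.
$330: truthful payoff $68, deviation payoff $0 → loss $68.
Total loss = $177 + $30 + $162 + $68 = $437.

$437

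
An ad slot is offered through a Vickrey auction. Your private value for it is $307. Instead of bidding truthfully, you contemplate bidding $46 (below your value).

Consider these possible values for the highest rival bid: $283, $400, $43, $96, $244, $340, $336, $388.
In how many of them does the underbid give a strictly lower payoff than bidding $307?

3

The deviation hurts exactly when the highest competing bid lies strictly between $46 and $307 — underbidding then forfeits a profitable win.
$283: inside the interval → strictly worse (loss $24).
$400: above both → same outcome either way.
$43: below both → same outcome either way.
$96: inside the interval → strictly worse (loss $211).
$244: inside the interval → strictly worse (loss $63).
$340: above both → same outcome either way.
$336: above both → same outcome either way.
$388: above both → same outcome either way.
Count: 3.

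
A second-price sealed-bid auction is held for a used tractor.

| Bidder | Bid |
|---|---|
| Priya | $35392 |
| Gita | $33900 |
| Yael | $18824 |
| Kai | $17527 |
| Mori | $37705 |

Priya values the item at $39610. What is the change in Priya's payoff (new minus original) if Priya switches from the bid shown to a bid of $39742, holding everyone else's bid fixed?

The highest bid among the other bidders is $37705; Priya's bid doesn't change that.
Original bid $35392: Priya is not highest (top rival bid is $37705); payoff $0.
Alternative bid $39742: Priya is highest, pays the top rival bid $37705; payoff $39610 − $37705 = $1905.
Change in payoff = $1905 − ($0) = $1905.

$1905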